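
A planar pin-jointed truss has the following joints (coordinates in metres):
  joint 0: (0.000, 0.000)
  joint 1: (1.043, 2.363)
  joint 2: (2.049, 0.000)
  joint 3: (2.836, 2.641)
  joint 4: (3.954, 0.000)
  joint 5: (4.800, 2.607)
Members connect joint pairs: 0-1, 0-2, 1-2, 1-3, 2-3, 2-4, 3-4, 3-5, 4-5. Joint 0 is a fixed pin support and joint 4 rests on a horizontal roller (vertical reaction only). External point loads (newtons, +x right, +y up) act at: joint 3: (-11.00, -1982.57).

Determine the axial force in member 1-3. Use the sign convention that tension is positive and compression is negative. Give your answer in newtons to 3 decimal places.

N=6 nodes, M=9 members, R=3 reactions → 2N=12, M+R=12
member 0 (0-1): L=2.5829, (cx,cy)=(0.4038,0.9148)
member 1 (0-2): L=2.0490, (cx,cy)=(1.0000,0.0000)
member 2 (1-2): L=2.5682, (cx,cy)=(0.3917,-0.9201)
member 3 (1-3): L=1.8144, (cx,cy)=(0.9882,0.1532)
member 4 (2-3): L=2.7558, (cx,cy)=(0.2856,0.9584)
member 5 (2-4): L=1.9050, (cx,cy)=(1.0000,0.0000)
member 6 (3-4): L=2.8679, (cx,cy)=(0.3898,-0.9209)
member 7 (3-5): L=1.9643, (cx,cy)=(0.9999,-0.0173)
member 8 (4-5): L=2.7408, (cx,cy)=(0.3087,0.9512)
solve A·x = −loads:
  F[0-1] = -620.7842 N (compression)
  F[0-2] = +239.6741 N (tension)
  F[1-2] = +539.4002 N (tension)
  F[1-3] = -467.4820 N (compression)
  F[2-3] = -517.8631 N (compression)
  F[2-4] = +598.8551 N (tension)
  F[3-4] = -1536.1822 N (compression)
  F[3-5] = -0.0000 N (compression)
  F[4-5] = +0.0000 N (tension)
  Rx@0 = +11.0000 N
  Ry@0 = +567.9222 N
  Ry@4 = +1414.6478 N

-467.482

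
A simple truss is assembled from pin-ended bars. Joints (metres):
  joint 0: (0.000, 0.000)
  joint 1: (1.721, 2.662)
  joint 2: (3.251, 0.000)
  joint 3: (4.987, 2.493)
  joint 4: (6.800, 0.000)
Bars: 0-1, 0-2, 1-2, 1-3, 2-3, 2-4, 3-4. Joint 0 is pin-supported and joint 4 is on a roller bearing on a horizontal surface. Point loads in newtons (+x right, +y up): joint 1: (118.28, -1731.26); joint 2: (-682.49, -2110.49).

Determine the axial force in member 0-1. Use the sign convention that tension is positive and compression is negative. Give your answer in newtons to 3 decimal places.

N=5 nodes, M=7 members, R=3 reactions → 2N=10, M+R=10
member 0 (0-1): L=3.1699, (cx,cy)=(0.5429,0.8398)
member 1 (0-2): L=3.2510, (cx,cy)=(1.0000,0.0000)
member 2 (1-2): L=3.0704, (cx,cy)=(0.4983,-0.8670)
member 3 (1-3): L=3.2704, (cx,cy)=(0.9987,-0.0517)
member 4 (2-3): L=3.0379, (cx,cy)=(0.5715,0.8206)
member 5 (2-4): L=3.5490, (cx,cy)=(1.0000,0.0000)
member 6 (3-4): L=3.0825, (cx,cy)=(0.5882,-0.8088)
solve A·x = −loads:
  F[0-1] = -2796.3040 N (compression)
  F[0-2] = +953.9712 N (tension)
  F[1-2] = +834.1578 N (tension)
  F[1-3] = -2054.8776 N (compression)
  F[2-3] = +1690.4886 N (tension)
  F[2-4] = +1086.1020 N (tension)
  F[3-4] = -1846.6336 N (compression)
  Rx@0 = +564.2100 N
  Ry@0 = +2348.2849 N
  Ry@4 = +1493.4651 N

-2796.304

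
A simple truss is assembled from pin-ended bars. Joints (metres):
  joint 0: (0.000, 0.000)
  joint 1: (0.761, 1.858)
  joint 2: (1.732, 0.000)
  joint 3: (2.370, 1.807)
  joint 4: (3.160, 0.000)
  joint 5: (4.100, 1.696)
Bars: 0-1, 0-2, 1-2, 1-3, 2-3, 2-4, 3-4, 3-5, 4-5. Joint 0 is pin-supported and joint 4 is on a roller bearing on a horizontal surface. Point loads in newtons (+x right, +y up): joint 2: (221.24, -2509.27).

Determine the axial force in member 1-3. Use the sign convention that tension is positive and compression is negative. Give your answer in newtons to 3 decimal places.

-1075.383

N=6 nodes, M=9 members, R=3 reactions → 2N=12, M+R=12
member 0 (0-1): L=2.0078, (cx,cy)=(0.3790,0.9254)
member 1 (0-2): L=1.7320, (cx,cy)=(1.0000,0.0000)
member 2 (1-2): L=2.0964, (cx,cy)=(0.4632,-0.8863)
member 3 (1-3): L=1.6098, (cx,cy)=(0.9995,-0.0317)
member 4 (2-3): L=1.9163, (cx,cy)=(0.3329,0.9430)
member 5 (2-4): L=1.4280, (cx,cy)=(1.0000,0.0000)
member 6 (3-4): L=1.9721, (cx,cy)=(0.4006,-0.9163)
member 7 (3-5): L=1.7336, (cx,cy)=(0.9979,-0.0640)
member 8 (4-5): L=1.9391, (cx,cy)=(0.4848,0.8746)
solve A·x = −loads:
  F[0-1] = -1225.3624 N (compression)
  F[0-2] = +685.6777 N (tension)
  F[1-2] = +1317.8884 N (tension)
  F[1-3] = -1075.3827 N (compression)
  F[2-3] = +1422.4111 N (tension)
  F[2-4] = +601.2805 N (tension)
  F[3-4] = -1501.0270 N (compression)
  F[3-5] = -0.0000 N (tension)
  F[4-5] = +0.0000 N (tension)
  Rx@0 = -221.2400 N
  Ry@0 = +1133.9359 N
  Ry@4 = +1375.3341 N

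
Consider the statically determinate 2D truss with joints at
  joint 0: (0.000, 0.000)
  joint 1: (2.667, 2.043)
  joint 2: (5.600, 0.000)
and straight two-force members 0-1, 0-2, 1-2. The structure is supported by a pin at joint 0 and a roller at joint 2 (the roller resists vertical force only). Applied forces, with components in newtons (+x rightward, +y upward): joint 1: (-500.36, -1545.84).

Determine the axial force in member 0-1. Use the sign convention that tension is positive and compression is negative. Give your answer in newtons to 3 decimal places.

-1631.565

N=3 nodes, M=3 members, R=3 reactions → 2N=6, M+R=6
member 0 (0-1): L=3.3596, (cx,cy)=(0.7939,0.6081)
member 1 (0-2): L=5.6000, (cx,cy)=(1.0000,0.0000)
member 2 (1-2): L=3.5744, (cx,cy)=(0.8206,-0.5716)
solve A·x = −loads:
  F[0-1] = -1631.5653 N (compression)
  F[0-2] = +794.8592 N (tension)
  F[1-2] = -968.6822 N (compression)
  Rx@0 = +500.3600 N
  Ry@0 = +992.1757 N
  Ry@2 = +553.6642 N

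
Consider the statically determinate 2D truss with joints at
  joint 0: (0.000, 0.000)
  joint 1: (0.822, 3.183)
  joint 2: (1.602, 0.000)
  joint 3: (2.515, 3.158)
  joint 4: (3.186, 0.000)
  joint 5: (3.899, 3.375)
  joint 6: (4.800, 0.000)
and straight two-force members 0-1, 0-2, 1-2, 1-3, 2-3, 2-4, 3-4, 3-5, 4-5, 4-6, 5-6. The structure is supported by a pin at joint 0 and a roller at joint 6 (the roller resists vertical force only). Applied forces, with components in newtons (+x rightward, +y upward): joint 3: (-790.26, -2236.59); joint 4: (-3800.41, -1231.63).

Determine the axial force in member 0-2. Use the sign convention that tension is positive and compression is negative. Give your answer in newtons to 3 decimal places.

-4074.494

N=7 nodes, M=11 members, R=3 reactions → 2N=14, M+R=14
member 0 (0-1): L=3.2874, (cx,cy)=(0.2500,0.9682)
member 1 (0-2): L=1.6020, (cx,cy)=(1.0000,0.0000)
member 2 (1-2): L=3.2772, (cx,cy)=(0.2380,-0.9713)
member 3 (1-3): L=1.6932, (cx,cy)=(0.9999,-0.0148)
member 4 (2-3): L=3.2873, (cx,cy)=(0.2777,0.9607)
member 5 (2-4): L=1.5840, (cx,cy)=(1.0000,0.0000)
member 6 (3-4): L=3.2285, (cx,cy)=(0.2078,-0.9782)
member 7 (3-5): L=1.4009, (cx,cy)=(0.9879,0.1549)
member 8 (4-5): L=3.4495, (cx,cy)=(0.2067,0.9784)
member 9 (4-6): L=1.6140, (cx,cy)=(1.0000,0.0000)
member 10 (5-6): L=3.4932, (cx,cy)=(0.2579,-0.9662)
solve A·x = −loads:
  F[0-1] = -2064.3457 N (compression)
  F[0-2] = -4074.4936 N (compression)
  F[1-2] = +2073.2595 N (tension)
  F[1-3] = -1009.7424 N (compression)
  F[2-3] = -2096.1457 N (compression)
  F[2-4] = -2998.8686 N (compression)
  F[3-4] = -359.6281 N (compression)
  F[3-5] = -735.6769 N (compression)
  F[4-5] = +1618.3535 N (tension)
  F[4-6] = +392.2885 N (tension)
  F[5-6] = -1520.9113 N (compression)
  Rx@0 = +4590.6700 N
  Ry@0 = +1998.7708 N
  Ry@6 = +1469.4492 N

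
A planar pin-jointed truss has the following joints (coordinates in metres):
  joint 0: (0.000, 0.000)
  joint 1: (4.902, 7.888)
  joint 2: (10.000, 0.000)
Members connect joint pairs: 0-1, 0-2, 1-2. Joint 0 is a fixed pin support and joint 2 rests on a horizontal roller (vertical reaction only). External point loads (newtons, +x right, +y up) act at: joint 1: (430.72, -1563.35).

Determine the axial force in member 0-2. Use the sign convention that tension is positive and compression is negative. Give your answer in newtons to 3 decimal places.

N=3 nodes, M=3 members, R=3 reactions → 2N=6, M+R=6
member 0 (0-1): L=9.2871, (cx,cy)=(0.5278,0.8494)
member 1 (0-2): L=10.0000, (cx,cy)=(1.0000,0.0000)
member 2 (1-2): L=9.3920, (cx,cy)=(0.5428,-0.8399)
solve A·x = −loads:
  F[0-1] = -538.3453 N (compression)
  F[0-2] = +714.8744 N (tension)
  F[1-2] = -1317.0103 N (compression)
  Rx@0 = -430.7200 N
  Ry@0 = +457.2439 N
  Ry@2 = +1106.1061 N

714.874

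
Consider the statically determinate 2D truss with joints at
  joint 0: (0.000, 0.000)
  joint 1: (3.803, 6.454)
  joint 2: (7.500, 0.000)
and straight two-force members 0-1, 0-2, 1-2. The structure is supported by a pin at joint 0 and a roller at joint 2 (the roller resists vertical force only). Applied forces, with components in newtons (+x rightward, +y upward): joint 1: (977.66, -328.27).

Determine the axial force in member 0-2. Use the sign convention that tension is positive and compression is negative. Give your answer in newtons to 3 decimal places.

577.270

N=3 nodes, M=3 members, R=3 reactions → 2N=6, M+R=6
member 0 (0-1): L=7.4911, (cx,cy)=(0.5077,0.8616)
member 1 (0-2): L=7.5000, (cx,cy)=(1.0000,0.0000)
member 2 (1-2): L=7.4379, (cx,cy)=(0.4971,-0.8677)
solve A·x = −loads:
  F[0-1] = +788.6848 N (tension)
  F[0-2] = +577.2703 N (tension)
  F[1-2] = -1161.3909 N (compression)
  Rx@0 = -977.6600 N
  Ry@0 = -679.4938 N
  Ry@2 = +1007.7638 N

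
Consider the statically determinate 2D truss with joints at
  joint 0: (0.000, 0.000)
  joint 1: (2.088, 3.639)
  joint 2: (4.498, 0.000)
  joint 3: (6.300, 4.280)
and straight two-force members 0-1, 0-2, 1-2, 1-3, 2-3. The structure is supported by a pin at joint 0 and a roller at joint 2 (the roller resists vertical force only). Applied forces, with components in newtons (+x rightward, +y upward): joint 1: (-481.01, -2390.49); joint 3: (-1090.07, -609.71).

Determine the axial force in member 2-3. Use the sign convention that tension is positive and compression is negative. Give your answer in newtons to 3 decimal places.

N=4 nodes, M=5 members, R=3 reactions → 2N=8, M+R=8
member 0 (0-1): L=4.1955, (cx,cy)=(0.4977,0.8674)
member 1 (0-2): L=4.4980, (cx,cy)=(1.0000,0.0000)
member 2 (1-2): L=4.3647, (cx,cy)=(0.5522,-0.8337)
member 3 (1-3): L=4.2605, (cx,cy)=(0.9886,0.1505)
member 4 (2-3): L=4.6439, (cx,cy)=(0.3880,0.9216)
solve A·x = −loads:
  F[0-1] = -2839.5700 N (compression)
  F[0-2] = -157.8877 N (compression)
  F[1-2] = -75.6391 N (compression)
  F[1-3] = -900.6695 N (compression)
  F[2-3] = -514.5184 N (compression)
  Rx@0 = +1571.0800 N
  Ry@0 = +2462.9343 N
  Ry@2 = +537.2657 N

-514.518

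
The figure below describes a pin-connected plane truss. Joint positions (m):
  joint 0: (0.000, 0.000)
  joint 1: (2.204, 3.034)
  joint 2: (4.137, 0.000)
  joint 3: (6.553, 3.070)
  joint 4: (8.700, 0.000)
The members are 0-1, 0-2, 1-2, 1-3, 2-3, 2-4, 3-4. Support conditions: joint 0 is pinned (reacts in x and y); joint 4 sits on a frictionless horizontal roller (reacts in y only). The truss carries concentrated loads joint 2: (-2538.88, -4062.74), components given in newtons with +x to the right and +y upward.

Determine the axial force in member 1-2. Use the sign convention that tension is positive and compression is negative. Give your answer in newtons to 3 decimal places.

N=5 nodes, M=7 members, R=3 reactions → 2N=10, M+R=10
member 0 (0-1): L=3.7500, (cx,cy)=(0.5877,0.8091)
member 1 (0-2): L=4.1370, (cx,cy)=(1.0000,0.0000)
member 2 (1-2): L=3.5974, (cx,cy)=(0.5373,-0.8434)
member 3 (1-3): L=4.3491, (cx,cy)=(1.0000,0.0083)
member 4 (2-3): L=3.9067, (cx,cy)=(0.6184,0.7858)
member 5 (2-4): L=4.5630, (cx,cy)=(1.0000,0.0000)
member 6 (3-4): L=3.7463, (cx,cy)=(0.5731,-0.8195)
solve A·x = −loads:
  F[0-1] = -2633.7232 N (compression)
  F[0-2] = -990.9680 N (compression)
  F[1-2] = +2498.1908 N (tension)
  F[1-3] = -2890.3516 N (compression)
  F[2-3] = +2488.8420 N (tension)
  F[2-4] = +1351.0735 N (tension)
  F[3-4] = -2357.4665 N (compression)
  Rx@0 = +2538.8800 N
  Ry@0 = +2130.8371 N
  Ry@4 = +1931.9029 N

2498.191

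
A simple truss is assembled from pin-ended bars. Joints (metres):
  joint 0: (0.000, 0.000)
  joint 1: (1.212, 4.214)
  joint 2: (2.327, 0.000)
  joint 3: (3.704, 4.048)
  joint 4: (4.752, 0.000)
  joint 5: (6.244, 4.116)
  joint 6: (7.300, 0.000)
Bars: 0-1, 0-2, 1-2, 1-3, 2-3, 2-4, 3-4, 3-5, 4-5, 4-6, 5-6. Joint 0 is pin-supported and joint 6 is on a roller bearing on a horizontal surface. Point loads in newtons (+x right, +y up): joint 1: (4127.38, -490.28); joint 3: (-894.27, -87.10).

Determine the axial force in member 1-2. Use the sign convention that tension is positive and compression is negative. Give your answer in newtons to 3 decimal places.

-1766.601

N=7 nodes, M=11 members, R=3 reactions → 2N=14, M+R=14
member 0 (0-1): L=4.3848, (cx,cy)=(0.2764,0.9610)
member 1 (0-2): L=2.3270, (cx,cy)=(1.0000,0.0000)
member 2 (1-2): L=4.3590, (cx,cy)=(0.2558,-0.9667)
member 3 (1-3): L=2.4975, (cx,cy)=(0.9978,-0.0665)
member 4 (2-3): L=4.2758, (cx,cy)=(0.3220,0.9467)
member 5 (2-4): L=2.4250, (cx,cy)=(1.0000,0.0000)
member 6 (3-4): L=4.1815, (cx,cy)=(0.2506,-0.9681)
member 7 (3-5): L=2.5409, (cx,cy)=(0.9996,0.0268)
member 8 (4-5): L=4.3781, (cx,cy)=(0.3408,0.9401)
member 9 (4-6): L=2.5480, (cx,cy)=(1.0000,0.0000)
member 10 (5-6): L=4.2493, (cx,cy)=(0.2485,-0.9686)
solve A·x = −loads:
  F[0-1] = +1493.0646 N (tension)
  F[0-2] = +2820.4158 N (tension)
  F[1-2] = -1766.6014 N (compression)
  F[1-3] = -3270.0349 N (compression)
  F[2-3] = +1803.9360 N (tension)
  F[2-4] = +1787.5848 N (tension)
  F[3-4] = -2113.4055 N (compression)
  F[3-5] = -1258.3523 N (compression)
  F[4-5] = +2176.2209 N (tension)
  F[4-6] = +516.2690 N (tension)
  F[5-6] = -2077.4472 N (compression)
  Rx@0 = -3233.1100 N
  Ry@0 = -1434.8956 N
  Ry@6 = +2012.2756 N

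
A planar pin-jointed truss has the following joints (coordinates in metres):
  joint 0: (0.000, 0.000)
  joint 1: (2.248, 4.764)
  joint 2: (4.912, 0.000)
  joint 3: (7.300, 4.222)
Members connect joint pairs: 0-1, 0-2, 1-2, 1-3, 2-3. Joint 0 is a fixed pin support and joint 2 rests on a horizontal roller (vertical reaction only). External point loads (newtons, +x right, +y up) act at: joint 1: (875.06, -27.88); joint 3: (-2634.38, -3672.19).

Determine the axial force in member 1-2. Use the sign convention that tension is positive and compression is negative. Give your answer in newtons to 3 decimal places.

N=4 nodes, M=5 members, R=3 reactions → 2N=8, M+R=8
member 0 (0-1): L=5.2678, (cx,cy)=(0.4267,0.9044)
member 1 (0-2): L=4.9120, (cx,cy)=(1.0000,0.0000)
member 2 (1-2): L=5.4583, (cx,cy)=(0.4881,-0.8728)
member 3 (1-3): L=5.0810, (cx,cy)=(0.9943,-0.1067)
member 4 (2-3): L=4.8505, (cx,cy)=(0.4923,0.8704)
solve A·x = −loads:
  F[0-1] = +391.9958 N (tension)
  F[0-2] = -1926.6033 N (compression)
  F[1-2] = -373.5250 N (compression)
  F[1-3] = -528.4867 N (compression)
  F[2-3] = -4283.6540 N (compression)
  Rx@0 = +1759.3200 N
  Ry@0 = -354.5095 N
  Ry@2 = +4054.5795 N

-373.525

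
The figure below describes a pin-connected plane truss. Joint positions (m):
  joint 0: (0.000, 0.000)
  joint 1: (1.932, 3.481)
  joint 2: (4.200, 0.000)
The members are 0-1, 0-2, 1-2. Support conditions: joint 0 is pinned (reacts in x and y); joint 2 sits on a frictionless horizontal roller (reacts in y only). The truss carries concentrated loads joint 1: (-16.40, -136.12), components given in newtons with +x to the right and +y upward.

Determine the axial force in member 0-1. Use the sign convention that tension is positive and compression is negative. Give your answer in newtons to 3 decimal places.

-99.613

N=3 nodes, M=3 members, R=3 reactions → 2N=6, M+R=6
member 0 (0-1): L=3.9812, (cx,cy)=(0.4853,0.8744)
member 1 (0-2): L=4.2000, (cx,cy)=(1.0000,0.0000)
member 2 (1-2): L=4.1547, (cx,cy)=(0.5459,-0.8379)
solve A·x = −loads:
  F[0-1] = -99.6128 N (compression)
  F[0-2] = +31.9401 N (tension)
  F[1-2] = -58.5098 N (compression)
  Rx@0 = +16.4000 N
  Ry@0 = +87.0973 N
  Ry@2 = +49.0227 N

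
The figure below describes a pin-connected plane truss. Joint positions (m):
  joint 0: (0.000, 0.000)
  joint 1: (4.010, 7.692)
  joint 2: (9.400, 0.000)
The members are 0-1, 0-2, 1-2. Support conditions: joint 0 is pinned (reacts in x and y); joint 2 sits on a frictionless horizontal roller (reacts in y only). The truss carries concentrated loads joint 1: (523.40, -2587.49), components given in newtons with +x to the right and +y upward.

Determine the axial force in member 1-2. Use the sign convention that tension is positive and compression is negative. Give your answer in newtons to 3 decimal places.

-1870.818

N=3 nodes, M=3 members, R=3 reactions → 2N=6, M+R=6
member 0 (0-1): L=8.6745, (cx,cy)=(0.4623,0.8867)
member 1 (0-2): L=9.4000, (cx,cy)=(1.0000,0.0000)
member 2 (1-2): L=9.3925, (cx,cy)=(0.5739,-0.8190)
solve A·x = −loads:
  F[0-1] = -1190.1847 N (compression)
  F[0-2] = +1073.5920 N (tension)
  F[1-2] = -1870.8176 N (compression)
  Rx@0 = -523.4000 N
  Ry@0 = +1055.3807 N
  Ry@2 = +1532.1093 N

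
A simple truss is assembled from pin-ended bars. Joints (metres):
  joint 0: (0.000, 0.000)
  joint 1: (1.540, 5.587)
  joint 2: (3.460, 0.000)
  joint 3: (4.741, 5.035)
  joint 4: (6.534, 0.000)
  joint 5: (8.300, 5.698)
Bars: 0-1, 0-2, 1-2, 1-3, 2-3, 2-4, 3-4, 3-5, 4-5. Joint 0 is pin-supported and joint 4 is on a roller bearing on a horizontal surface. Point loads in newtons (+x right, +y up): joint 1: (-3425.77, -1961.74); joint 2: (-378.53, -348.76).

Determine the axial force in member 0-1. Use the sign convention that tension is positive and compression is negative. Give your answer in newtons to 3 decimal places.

N=6 nodes, M=9 members, R=3 reactions → 2N=12, M+R=12
member 0 (0-1): L=5.7954, (cx,cy)=(0.2657,0.9640)
member 1 (0-2): L=3.4600, (cx,cy)=(1.0000,0.0000)
member 2 (1-2): L=5.9077, (cx,cy)=(0.3250,-0.9457)
member 3 (1-3): L=3.2482, (cx,cy)=(0.9855,-0.1699)
member 4 (2-3): L=5.1954, (cx,cy)=(0.2466,0.9691)
member 5 (2-4): L=3.0740, (cx,cy)=(1.0000,0.0000)
member 6 (3-4): L=5.3447, (cx,cy)=(0.3355,-0.9421)
member 7 (3-5): L=3.6202, (cx,cy)=(0.9831,0.1831)
member 8 (4-5): L=5.9654, (cx,cy)=(0.2960,0.9552)
solve A·x = −loads:
  F[0-1] = -4763.9916 N (compression)
  F[0-2] = -2538.3648 N (compression)
  F[1-2] = +2538.6050 N (tension)
  F[1-3] = +1354.4912 N (tension)
  F[2-3] = -2117.4068 N (compression)
  F[2-4] = -812.7130 N (compression)
  F[3-4] = +2422.6028 N (tension)
  F[3-5] = +0.0000 N (tension)
  F[4-5] = -0.0000 N (compression)
  Rx@0 = +3804.3000 N
  Ry@0 = +4592.7142 N
  Ry@4 = -2282.2142 N

-4763.992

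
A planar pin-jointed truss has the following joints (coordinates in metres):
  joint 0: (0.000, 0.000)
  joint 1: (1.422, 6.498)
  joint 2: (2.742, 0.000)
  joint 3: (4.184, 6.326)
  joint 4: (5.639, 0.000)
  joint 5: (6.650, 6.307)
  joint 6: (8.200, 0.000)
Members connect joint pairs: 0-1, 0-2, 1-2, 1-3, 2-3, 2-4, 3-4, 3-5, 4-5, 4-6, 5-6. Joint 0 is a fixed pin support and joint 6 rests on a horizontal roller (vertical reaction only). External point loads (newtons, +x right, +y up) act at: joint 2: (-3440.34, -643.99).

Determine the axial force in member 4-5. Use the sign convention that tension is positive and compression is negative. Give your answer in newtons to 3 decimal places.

217.412

N=7 nodes, M=11 members, R=3 reactions → 2N=14, M+R=14
member 0 (0-1): L=6.6518, (cx,cy)=(0.2138,0.9769)
member 1 (0-2): L=2.7420, (cx,cy)=(1.0000,0.0000)
member 2 (1-2): L=6.6307, (cx,cy)=(0.1991,-0.9800)
member 3 (1-3): L=2.7674, (cx,cy)=(0.9981,-0.0622)
member 4 (2-3): L=6.4883, (cx,cy)=(0.2222,0.9750)
member 5 (2-4): L=2.8970, (cx,cy)=(1.0000,0.0000)
member 6 (3-4): L=6.4912, (cx,cy)=(0.2242,-0.9746)
member 7 (3-5): L=2.4661, (cx,cy)=(1.0000,-0.0077)
member 8 (4-5): L=6.3875, (cx,cy)=(0.1583,0.9874)
member 9 (4-6): L=2.5610, (cx,cy)=(1.0000,0.0000)
member 10 (5-6): L=6.4947, (cx,cy)=(0.2387,-0.9711)
solve A·x = −loads:
  F[0-1] = -438.7898 N (compression)
  F[0-2] = -3346.5366 N (compression)
  F[1-2] = +449.0421 N (tension)
  F[1-3] = -183.5507 N (compression)
  F[2-3] = +209.1669 N (tension)
  F[2-4] = +136.7090 N (tension)
  F[3-4] = -220.2761 N (compression)
  F[3-5] = -87.3366 N (compression)
  F[4-5] = +217.4116 N (tension)
  F[4-6] = +52.9227 N (tension)
  F[5-6] = -221.7517 N (compression)
  Rx@0 = +3440.3400 N
  Ry@0 = +428.6460 N
  Ry@6 = +215.3440 N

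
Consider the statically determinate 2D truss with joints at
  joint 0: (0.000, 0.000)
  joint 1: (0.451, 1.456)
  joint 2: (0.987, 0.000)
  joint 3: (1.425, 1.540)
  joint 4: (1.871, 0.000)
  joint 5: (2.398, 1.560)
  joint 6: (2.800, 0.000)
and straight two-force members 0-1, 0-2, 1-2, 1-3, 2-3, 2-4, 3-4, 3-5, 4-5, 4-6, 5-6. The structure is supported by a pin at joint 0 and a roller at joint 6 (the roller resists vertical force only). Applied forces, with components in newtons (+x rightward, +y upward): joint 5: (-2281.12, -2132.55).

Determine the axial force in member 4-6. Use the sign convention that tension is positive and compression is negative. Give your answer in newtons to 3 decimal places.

143.140

N=7 nodes, M=11 members, R=3 reactions → 2N=14, M+R=14
member 0 (0-1): L=1.5242, (cx,cy)=(0.2959,0.9552)
member 1 (0-2): L=0.9870, (cx,cy)=(1.0000,0.0000)
member 2 (1-2): L=1.5515, (cx,cy)=(0.3455,-0.9384)
member 3 (1-3): L=0.9776, (cx,cy)=(0.9963,0.0859)
member 4 (2-3): L=1.6011, (cx,cy)=(0.2736,0.9619)
member 5 (2-4): L=0.8840, (cx,cy)=(1.0000,0.0000)
member 6 (3-4): L=1.6033, (cx,cy)=(0.2782,-0.9605)
member 7 (3-5): L=0.9732, (cx,cy)=(0.9998,0.0206)
member 8 (4-5): L=1.6466, (cx,cy)=(0.3201,0.9474)
member 9 (4-6): L=0.9290, (cx,cy)=(1.0000,0.0000)
member 10 (5-6): L=1.6110, (cx,cy)=(0.2495,-0.9684)
solve A·x = −loads:
  F[0-1] = -1651.0084 N (compression)
  F[0-2] = -1792.6142 N (compression)
  F[1-2] = +1585.3270 N (tension)
  F[1-3] = -1040.0293 N (compression)
  F[2-3] = -1546.7226 N (compression)
  F[2-4] = -821.8062 N (compression)
  F[3-4] = +1601.1295 N (tension)
  F[3-5] = -1905.1171 N (compression)
  F[4-5] = -1623.3177 N (compression)
  F[4-6] = +143.1396 N (tension)
  F[5-6] = -573.6136 N (compression)
  Rx@0 = +2281.1200 N
  Ry@0 = +1577.0830 N
  Ry@6 = +555.4670 N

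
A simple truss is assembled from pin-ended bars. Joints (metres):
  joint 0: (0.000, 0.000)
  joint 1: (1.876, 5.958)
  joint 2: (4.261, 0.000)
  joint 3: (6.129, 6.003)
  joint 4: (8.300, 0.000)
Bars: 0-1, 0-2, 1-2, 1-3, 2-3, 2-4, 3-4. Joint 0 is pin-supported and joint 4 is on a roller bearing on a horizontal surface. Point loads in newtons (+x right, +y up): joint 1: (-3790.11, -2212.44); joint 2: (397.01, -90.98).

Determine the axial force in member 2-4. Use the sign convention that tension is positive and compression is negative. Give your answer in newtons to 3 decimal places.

N=5 nodes, M=7 members, R=3 reactions → 2N=10, M+R=10
member 0 (0-1): L=6.2464, (cx,cy)=(0.3003,0.9538)
member 1 (0-2): L=4.2610, (cx,cy)=(1.0000,0.0000)
member 2 (1-2): L=6.4176, (cx,cy)=(0.3716,-0.9284)
member 3 (1-3): L=4.2532, (cx,cy)=(0.9999,0.0106)
member 4 (2-3): L=6.2869, (cx,cy)=(0.2971,0.9548)
member 5 (2-4): L=4.0390, (cx,cy)=(1.0000,0.0000)
member 6 (3-4): L=6.3835, (cx,cy)=(0.3401,-0.9404)
solve A·x = −loads:
  F[0-1] = -4694.0121 N (compression)
  F[0-2] = -1983.3266 N (compression)
  F[1-2] = +2456.3169 N (tension)
  F[1-3] = +1467.5716 N (tension)
  F[2-3] = -2292.9688 N (compression)
  F[2-4] = -786.1921 N (compression)
  F[3-4] = +2311.6851 N (tension)
  Rx@0 = +3393.1000 N
  Ry@0 = +4477.3082 N
  Ry@4 = -2173.8882 N

-786.192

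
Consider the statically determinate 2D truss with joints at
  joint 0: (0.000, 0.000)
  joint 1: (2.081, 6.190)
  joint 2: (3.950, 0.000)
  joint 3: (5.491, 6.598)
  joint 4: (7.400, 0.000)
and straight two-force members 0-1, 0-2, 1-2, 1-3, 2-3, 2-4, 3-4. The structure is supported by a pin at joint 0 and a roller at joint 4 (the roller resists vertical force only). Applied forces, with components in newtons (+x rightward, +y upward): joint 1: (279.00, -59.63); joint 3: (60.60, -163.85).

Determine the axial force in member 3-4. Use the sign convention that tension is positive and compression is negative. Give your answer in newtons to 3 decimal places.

N=5 nodes, M=7 members, R=3 reactions → 2N=10, M+R=10
member 0 (0-1): L=6.5304, (cx,cy)=(0.3187,0.9479)
member 1 (0-2): L=3.9500, (cx,cy)=(1.0000,0.0000)
member 2 (1-2): L=6.4660, (cx,cy)=(0.2891,-0.9573)
member 3 (1-3): L=3.4343, (cx,cy)=(0.9929,0.1188)
member 4 (2-3): L=6.7756, (cx,cy)=(0.2274,0.9738)
member 5 (2-4): L=3.4500, (cx,cy)=(1.0000,0.0000)
member 6 (3-4): L=6.8686, (cx,cy)=(0.2779,-0.9606)
solve A·x = −loads:
  F[0-1] = +213.4073 N (tension)
  F[0-2] = +271.5953 N (tension)
  F[1-2] = -289.5027 N (compression)
  F[1-3] = -128.2226 N (compression)
  F[2-3] = +284.6035 N (tension)
  F[2-4] = +123.1858 N (tension)
  F[3-4] = -443.2246 N (compression)
  Rx@0 = -339.6000 N
  Ry@0 = -202.2821 N
  Ry@4 = +425.7621 N

-443.225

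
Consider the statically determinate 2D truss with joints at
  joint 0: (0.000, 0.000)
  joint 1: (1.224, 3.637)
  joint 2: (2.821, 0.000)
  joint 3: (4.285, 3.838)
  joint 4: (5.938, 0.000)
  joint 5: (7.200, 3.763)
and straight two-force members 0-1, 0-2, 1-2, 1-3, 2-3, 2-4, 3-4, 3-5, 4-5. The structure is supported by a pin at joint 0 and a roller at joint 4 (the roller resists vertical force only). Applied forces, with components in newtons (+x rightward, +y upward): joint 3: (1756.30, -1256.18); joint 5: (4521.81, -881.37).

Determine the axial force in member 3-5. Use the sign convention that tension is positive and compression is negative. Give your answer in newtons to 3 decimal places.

4777.764

N=6 nodes, M=9 members, R=3 reactions → 2N=12, M+R=12
member 0 (0-1): L=3.8374, (cx,cy)=(0.3190,0.9478)
member 1 (0-2): L=2.8210, (cx,cy)=(1.0000,0.0000)
member 2 (1-2): L=3.9722, (cx,cy)=(0.4020,-0.9156)
member 3 (1-3): L=3.0676, (cx,cy)=(0.9979,0.0655)
member 4 (2-3): L=4.1077, (cx,cy)=(0.3564,0.9343)
member 5 (2-4): L=3.1170, (cx,cy)=(1.0000,0.0000)
member 6 (3-4): L=4.1788, (cx,cy)=(0.3956,-0.9184)
member 7 (3-5): L=2.9160, (cx,cy)=(0.9997,-0.0257)
member 8 (4-5): L=3.9690, (cx,cy)=(0.3180,0.9481)
solve A·x = −loads:
  F[0-1] = +4049.8780 N (tension)
  F[0-2] = +4986.3502 N (tension)
  F[1-2] = -3984.5446 N (compression)
  F[1-3] = +2899.9648 N (tension)
  F[2-3] = +3904.7362 N (tension)
  F[2-4] = +1992.7283 N (tension)
  F[3-4] = -5680.7406 N (compression)
  F[3-5] = +4777.7638 N (tension)
  F[4-5] = -800.0020 N (compression)
  Rx@0 = -6278.1100 N
  Ry@0 = -3838.3418 N
  Ry@4 = +5975.8918 N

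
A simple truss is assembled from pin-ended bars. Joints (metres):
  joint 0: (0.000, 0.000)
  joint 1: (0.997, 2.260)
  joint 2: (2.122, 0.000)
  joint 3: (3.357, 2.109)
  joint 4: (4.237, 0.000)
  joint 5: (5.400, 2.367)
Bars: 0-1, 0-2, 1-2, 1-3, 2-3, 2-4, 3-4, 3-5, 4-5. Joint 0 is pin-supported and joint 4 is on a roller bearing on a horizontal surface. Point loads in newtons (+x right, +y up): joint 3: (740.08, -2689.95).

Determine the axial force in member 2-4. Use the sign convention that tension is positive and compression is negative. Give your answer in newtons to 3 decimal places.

1043.000

N=6 nodes, M=9 members, R=3 reactions → 2N=12, M+R=12
member 0 (0-1): L=2.4701, (cx,cy)=(0.4036,0.9149)
member 1 (0-2): L=2.1220, (cx,cy)=(1.0000,0.0000)
member 2 (1-2): L=2.5245, (cx,cy)=(0.4456,-0.8952)
member 3 (1-3): L=2.3648, (cx,cy)=(0.9980,-0.0639)
member 4 (2-3): L=2.4440, (cx,cy)=(0.5053,0.8629)
member 5 (2-4): L=2.1150, (cx,cy)=(1.0000,0.0000)
member 6 (3-4): L=2.2852, (cx,cy)=(0.3851,-0.9229)
member 7 (3-5): L=2.0592, (cx,cy)=(0.9921,0.1253)
member 8 (4-5): L=2.6373, (cx,cy)=(0.4410,0.8975)
solve A·x = −loads:
  F[0-1] = -208.0016 N (compression)
  F[0-2] = +824.0337 N (tension)
  F[1-2] = +225.7720 N (tension)
  F[1-3] = -184.9415 N (compression)
  F[2-3] = -234.2192 N (compression)
  F[2-4] = +1042.9998 N (tension)
  F[3-4] = -2708.5176 N (compression)
  F[3-5] = -0.0000 N (compression)
  F[4-5] = +0.0000 N (tension)
  Rx@0 = -740.0800 N
  Ry@0 = +190.3062 N
  Ry@4 = +2499.6438 N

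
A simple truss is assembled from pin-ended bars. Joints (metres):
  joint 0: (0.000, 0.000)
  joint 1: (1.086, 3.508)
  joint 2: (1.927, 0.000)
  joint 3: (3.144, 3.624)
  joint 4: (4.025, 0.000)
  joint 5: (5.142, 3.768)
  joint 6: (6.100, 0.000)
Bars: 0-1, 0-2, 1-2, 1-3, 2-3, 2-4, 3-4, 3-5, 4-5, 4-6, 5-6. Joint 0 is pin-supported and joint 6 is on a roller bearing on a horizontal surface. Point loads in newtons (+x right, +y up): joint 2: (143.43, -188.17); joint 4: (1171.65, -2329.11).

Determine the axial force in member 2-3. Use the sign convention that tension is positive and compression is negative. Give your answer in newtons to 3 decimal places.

N=7 nodes, M=11 members, R=3 reactions → 2N=14, M+R=14
member 0 (0-1): L=3.6723, (cx,cy)=(0.2957,0.9553)
member 1 (0-2): L=1.9270, (cx,cy)=(1.0000,0.0000)
member 2 (1-2): L=3.6074, (cx,cy)=(0.2331,-0.9724)
member 3 (1-3): L=2.0613, (cx,cy)=(0.9984,0.0563)
member 4 (2-3): L=3.8229, (cx,cy)=(0.3183,0.9480)
member 5 (2-4): L=2.0980, (cx,cy)=(1.0000,0.0000)
member 6 (3-4): L=3.7295, (cx,cy)=(0.2362,-0.9717)
member 7 (3-5): L=2.0032, (cx,cy)=(0.9974,0.0719)
member 8 (4-5): L=3.9301, (cx,cy)=(0.2842,0.9588)
member 9 (4-6): L=2.0750, (cx,cy)=(1.0000,0.0000)
member 10 (5-6): L=3.8879, (cx,cy)=(0.2464,-0.9692)
solve A·x = −loads:
  F[0-1] = -964.1304 N (compression)
  F[0-2] = +1600.2033 N (tension)
  F[1-2] = +918.1697 N (tension)
  F[1-3] = -499.9702 N (compression)
  F[2-3] = -743.3739 N (compression)
  F[2-4] = +1907.4778 N (tension)
  F[3-4] = +687.5561 N (tension)
  F[3-5] = -900.5733 N (compression)
  F[4-5] = +1732.4596 N (tension)
  F[4-6] = +405.8467 N (tension)
  F[5-6] = -1647.0587 N (compression)
  Rx@0 = -1315.0800 N
  Ry@0 = +921.0060 N
  Ry@6 = +1596.2740 N

-743.374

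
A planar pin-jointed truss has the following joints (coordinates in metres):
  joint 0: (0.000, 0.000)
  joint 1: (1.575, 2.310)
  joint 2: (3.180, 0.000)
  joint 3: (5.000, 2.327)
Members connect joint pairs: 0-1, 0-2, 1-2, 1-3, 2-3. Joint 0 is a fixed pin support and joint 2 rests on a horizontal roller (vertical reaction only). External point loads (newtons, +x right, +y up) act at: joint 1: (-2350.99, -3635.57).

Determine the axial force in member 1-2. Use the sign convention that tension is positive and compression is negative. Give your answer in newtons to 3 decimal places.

N=4 nodes, M=5 members, R=3 reactions → 2N=8, M+R=8
member 0 (0-1): L=2.7958, (cx,cy)=(0.5633,0.8262)
member 1 (0-2): L=3.1800, (cx,cy)=(1.0000,0.0000)
member 2 (1-2): L=2.8128, (cx,cy)=(0.5706,-0.8212)
member 3 (1-3): L=3.4250, (cx,cy)=(1.0000,0.0050)
member 4 (2-3): L=2.9542, (cx,cy)=(0.6161,0.7877)
solve A·x = −loads:
  F[0-1] = -4287.8374 N (compression)
  F[0-2] = +64.5067 N (tension)
  F[1-2] = -113.0516 N (compression)
  F[1-3] = +0.0000 N (tension)
  F[2-3] = +0.0000 N (tension)
  Rx@0 = +2350.9900 N
  Ry@0 = +3542.7285 N
  Ry@2 = +92.8415 N

-113.052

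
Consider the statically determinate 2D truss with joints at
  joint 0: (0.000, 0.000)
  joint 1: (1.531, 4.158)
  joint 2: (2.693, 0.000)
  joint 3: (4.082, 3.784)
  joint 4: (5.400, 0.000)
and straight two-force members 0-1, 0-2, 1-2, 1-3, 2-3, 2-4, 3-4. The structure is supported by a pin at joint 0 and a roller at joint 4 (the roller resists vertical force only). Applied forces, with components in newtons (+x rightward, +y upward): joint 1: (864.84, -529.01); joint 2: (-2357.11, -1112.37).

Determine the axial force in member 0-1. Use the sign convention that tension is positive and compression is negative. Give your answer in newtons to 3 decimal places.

-288.495

N=5 nodes, M=7 members, R=3 reactions → 2N=10, M+R=10
member 0 (0-1): L=4.4309, (cx,cy)=(0.3455,0.9384)
member 1 (0-2): L=2.6930, (cx,cy)=(1.0000,0.0000)
member 2 (1-2): L=4.3173, (cx,cy)=(0.2691,-0.9631)
member 3 (1-3): L=2.5783, (cx,cy)=(0.9894,-0.1451)
member 4 (2-3): L=4.0309, (cx,cy)=(0.3446,0.9388)
member 5 (2-4): L=2.7070, (cx,cy)=(1.0000,0.0000)
member 6 (3-4): L=4.0070, (cx,cy)=(0.3289,-0.9444)
solve A·x = −loads:
  F[0-1] = -288.4948 N (compression)
  F[0-2] = -1392.5871 N (compression)
  F[1-2] = -126.5387 N (compression)
  F[1-3] = -940.4118 N (compression)
  F[2-3] = +1314.7642 N (tension)
  F[2-4] = +477.4107 N (tension)
  F[3-4] = -1451.4177 N (compression)
  Rx@0 = +1492.2700 N
  Ry@0 = +270.7260 N
  Ry@4 = +1370.6540 N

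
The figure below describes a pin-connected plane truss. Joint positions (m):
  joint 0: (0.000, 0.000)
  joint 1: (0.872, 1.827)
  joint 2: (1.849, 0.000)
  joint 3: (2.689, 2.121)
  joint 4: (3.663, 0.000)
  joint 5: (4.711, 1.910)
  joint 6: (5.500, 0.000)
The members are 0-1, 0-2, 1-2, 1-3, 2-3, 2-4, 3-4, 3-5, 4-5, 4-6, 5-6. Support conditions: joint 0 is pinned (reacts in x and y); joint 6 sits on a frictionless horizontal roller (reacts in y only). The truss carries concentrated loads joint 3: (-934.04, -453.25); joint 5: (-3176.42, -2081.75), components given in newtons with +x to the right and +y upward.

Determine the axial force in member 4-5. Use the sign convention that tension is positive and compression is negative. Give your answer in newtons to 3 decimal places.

N=7 nodes, M=11 members, R=3 reactions → 2N=14, M+R=14
member 0 (0-1): L=2.0244, (cx,cy)=(0.4307,0.9025)
member 1 (0-2): L=1.8490, (cx,cy)=(1.0000,0.0000)
member 2 (1-2): L=2.0718, (cx,cy)=(0.4716,-0.8818)
member 3 (1-3): L=1.8406, (cx,cy)=(0.9872,0.1597)
member 4 (2-3): L=2.2813, (cx,cy)=(0.3682,0.9297)
member 5 (2-4): L=1.8140, (cx,cy)=(1.0000,0.0000)
member 6 (3-4): L=2.3339, (cx,cy)=(0.4173,-0.9088)
member 7 (3-5): L=2.0330, (cx,cy)=(0.9946,-0.1038)
member 8 (4-5): L=2.1786, (cx,cy)=(0.4810,0.8767)
member 9 (4-6): L=1.8370, (cx,cy)=(1.0000,0.0000)
member 10 (5-6): L=2.0665, (cx,cy)=(0.3818,-0.9242)
solve A·x = −loads:
  F[0-1] = -2209.0014 N (compression)
  F[0-2] = -3158.9575 N (compression)
  F[1-2] = +1919.9989 N (tension)
  F[1-3] = -1881.0574 N (compression)
  F[2-3] = -1821.0612 N (compression)
  F[2-4] = -1583.0126 N (compression)
  F[3-4] = +1972.4614 N (tension)
  F[3-5] = -2429.6737 N (compression)
  F[4-5] = -2044.5929 N (compression)
  F[4-6] = +223.6578 N (tension)
  F[5-6] = -585.8044 N (compression)
  Rx@0 = +4110.4600 N
  Ry@0 = +1993.5723 N
  Ry@6 = +541.4277 N

-2044.593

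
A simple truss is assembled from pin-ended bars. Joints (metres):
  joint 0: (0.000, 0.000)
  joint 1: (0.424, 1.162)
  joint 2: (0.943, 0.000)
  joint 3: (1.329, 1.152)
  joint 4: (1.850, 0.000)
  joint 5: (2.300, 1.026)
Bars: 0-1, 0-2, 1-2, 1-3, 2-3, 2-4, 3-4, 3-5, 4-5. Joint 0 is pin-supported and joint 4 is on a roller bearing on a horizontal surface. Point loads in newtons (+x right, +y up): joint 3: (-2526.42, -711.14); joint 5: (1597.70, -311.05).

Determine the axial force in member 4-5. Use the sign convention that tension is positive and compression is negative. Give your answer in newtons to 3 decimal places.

N=6 nodes, M=9 members, R=3 reactions → 2N=12, M+R=12
member 0 (0-1): L=1.2369, (cx,cy)=(0.3428,0.9394)
member 1 (0-2): L=0.9430, (cx,cy)=(1.0000,0.0000)
member 2 (1-2): L=1.2726, (cx,cy)=(0.4078,-0.9131)
member 3 (1-3): L=0.9051, (cx,cy)=(0.9999,-0.0110)
member 4 (2-3): L=1.2149, (cx,cy)=(0.3177,0.9482)
member 5 (2-4): L=0.9070, (cx,cy)=(1.0000,0.0000)
member 6 (3-4): L=1.2643, (cx,cy)=(0.4121,-0.9112)
member 7 (3-5): L=0.9791, (cx,cy)=(0.9917,-0.1287)
member 8 (4-5): L=1.1203, (cx,cy)=(0.4017,0.9158)
solve A·x = −loads:
  F[0-1] = -864.0954 N (compression)
  F[0-2] = -632.5241 N (compression)
  F[1-2] = +897.0443 N (tension)
  F[1-3] = -662.0641 N (compression)
  F[2-3] = -863.8153 N (compression)
  F[2-4] = +7.7455 N (tension)
  F[3-4] = -123.2550 N (compression)
  F[3-5] = +1654.5008 N (tension)
  F[4-5] = -107.1665 N (compression)
  Rx@0 = +928.7200 N
  Ry@0 = +811.7444 N
  Ry@4 = +210.4456 N

-107.167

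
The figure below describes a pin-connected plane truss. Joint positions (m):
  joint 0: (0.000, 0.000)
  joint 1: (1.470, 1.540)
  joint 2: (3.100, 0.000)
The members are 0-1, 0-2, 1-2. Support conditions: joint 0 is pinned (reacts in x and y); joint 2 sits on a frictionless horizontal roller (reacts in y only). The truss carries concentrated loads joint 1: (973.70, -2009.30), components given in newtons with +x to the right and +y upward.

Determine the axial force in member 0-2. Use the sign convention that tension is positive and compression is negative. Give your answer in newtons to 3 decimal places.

1520.458

N=3 nodes, M=3 members, R=3 reactions → 2N=6, M+R=6
member 0 (0-1): L=2.1290, (cx,cy)=(0.6905,0.7234)
member 1 (0-2): L=3.1000, (cx,cy)=(1.0000,0.0000)
member 2 (1-2): L=2.2424, (cx,cy)=(0.7269,-0.6868)
solve A·x = −loads:
  F[0-1] = -791.8566 N (compression)
  F[0-2] = +1520.4578 N (tension)
  F[1-2] = -2091.7318 N (compression)
  Rx@0 = -973.7000 N
  Ry@0 = +572.7939 N
  Ry@2 = +1436.5061 N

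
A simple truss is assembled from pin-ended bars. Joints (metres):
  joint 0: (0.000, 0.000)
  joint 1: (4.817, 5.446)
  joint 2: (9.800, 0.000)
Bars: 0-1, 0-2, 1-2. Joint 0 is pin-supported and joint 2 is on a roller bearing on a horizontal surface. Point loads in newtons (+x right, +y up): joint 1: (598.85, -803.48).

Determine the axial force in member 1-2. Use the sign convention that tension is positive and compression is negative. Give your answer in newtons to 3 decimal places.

-986.381

N=3 nodes, M=3 members, R=3 reactions → 2N=6, M+R=6
member 0 (0-1): L=7.2707, (cx,cy)=(0.6625,0.7490)
member 1 (0-2): L=9.8000, (cx,cy)=(1.0000,0.0000)
member 2 (1-2): L=7.3817, (cx,cy)=(0.6750,-0.7378)
solve A·x = −loads:
  F[0-1] = -101.1370 N (compression)
  F[0-2] = +665.8559 N (tension)
  F[1-2] = -986.3808 N (compression)
  Rx@0 = -598.8500 N
  Ry@0 = +75.7555 N
  Ry@2 = +727.7245 N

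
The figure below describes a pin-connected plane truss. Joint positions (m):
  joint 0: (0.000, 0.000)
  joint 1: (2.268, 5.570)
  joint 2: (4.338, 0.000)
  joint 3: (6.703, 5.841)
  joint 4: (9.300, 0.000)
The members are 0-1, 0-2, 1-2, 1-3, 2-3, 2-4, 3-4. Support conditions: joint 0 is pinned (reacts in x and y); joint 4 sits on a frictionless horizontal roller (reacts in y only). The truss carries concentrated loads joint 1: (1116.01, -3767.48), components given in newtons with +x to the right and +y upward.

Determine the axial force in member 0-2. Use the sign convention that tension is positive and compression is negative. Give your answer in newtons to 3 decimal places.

N=5 nodes, M=7 members, R=3 reactions → 2N=10, M+R=10
member 0 (0-1): L=6.0140, (cx,cy)=(0.3771,0.9262)
member 1 (0-2): L=4.3380, (cx,cy)=(1.0000,0.0000)
member 2 (1-2): L=5.9422, (cx,cy)=(0.3484,-0.9374)
member 3 (1-3): L=4.4433, (cx,cy)=(0.9981,0.0610)
member 4 (2-3): L=6.3016, (cx,cy)=(0.3753,0.9269)
member 5 (2-4): L=4.9620, (cx,cy)=(1.0000,0.0000)
member 6 (3-4): L=6.3923, (cx,cy)=(0.4063,-0.9138)
solve A·x = −loads:
  F[0-1] = -2354.1095 N (compression)
  F[0-2] = +2003.7854 N (tension)
  F[1-2] = -1783.3707 N (compression)
  F[1-3] = -1385.1170 N (compression)
  F[2-3] = +1803.4940 N (tension)
  F[2-4] = +705.6873 N (tension)
  F[3-4] = -1736.9947 N (compression)
  Rx@0 = -1116.0100 N
  Ry@0 = +2180.2950 N
  Ry@4 = +1587.1850 N

2003.785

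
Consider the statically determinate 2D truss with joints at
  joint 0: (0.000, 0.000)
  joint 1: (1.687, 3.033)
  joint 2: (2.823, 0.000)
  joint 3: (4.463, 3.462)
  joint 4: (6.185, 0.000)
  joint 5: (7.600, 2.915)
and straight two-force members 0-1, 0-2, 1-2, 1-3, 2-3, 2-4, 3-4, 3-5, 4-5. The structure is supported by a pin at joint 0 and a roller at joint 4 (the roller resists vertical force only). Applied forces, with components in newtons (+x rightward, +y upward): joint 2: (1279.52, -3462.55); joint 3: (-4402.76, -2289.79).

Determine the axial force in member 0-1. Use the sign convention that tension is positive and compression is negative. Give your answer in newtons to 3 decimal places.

-5703.167

N=6 nodes, M=9 members, R=3 reactions → 2N=12, M+R=12
member 0 (0-1): L=3.4706, (cx,cy)=(0.4861,0.8739)
member 1 (0-2): L=2.8230, (cx,cy)=(1.0000,0.0000)
member 2 (1-2): L=3.2388, (cx,cy)=(0.3508,-0.9365)
member 3 (1-3): L=2.8090, (cx,cy)=(0.9883,0.1527)
member 4 (2-3): L=3.8308, (cx,cy)=(0.4281,0.9037)
member 5 (2-4): L=3.3620, (cx,cy)=(1.0000,0.0000)
member 6 (3-4): L=3.8666, (cx,cy)=(0.4454,-0.8954)
member 7 (3-5): L=3.1843, (cx,cy)=(0.9851,-0.1718)
member 8 (4-5): L=3.2403, (cx,cy)=(0.4367,0.8996)
solve A·x = −loads:
  F[0-1] = -5703.1669 N (compression)
  F[0-2] = -351.0262 N (compression)
  F[1-2] = +4598.5429 N (tension)
  F[1-3] = -4437.2131 N (compression)
  F[2-3] = -933.7347 N (compression)
  F[2-4] = +382.1383 N (tension)
  F[3-4] = -858.0618 N (compression)
  F[3-5] = -0.0000 N (tension)
  F[4-5] = +0.0000 N (tension)
  Rx@0 = +3123.2400 N
  Ry@0 = +4984.0690 N
  Ry@4 = +768.2710 N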